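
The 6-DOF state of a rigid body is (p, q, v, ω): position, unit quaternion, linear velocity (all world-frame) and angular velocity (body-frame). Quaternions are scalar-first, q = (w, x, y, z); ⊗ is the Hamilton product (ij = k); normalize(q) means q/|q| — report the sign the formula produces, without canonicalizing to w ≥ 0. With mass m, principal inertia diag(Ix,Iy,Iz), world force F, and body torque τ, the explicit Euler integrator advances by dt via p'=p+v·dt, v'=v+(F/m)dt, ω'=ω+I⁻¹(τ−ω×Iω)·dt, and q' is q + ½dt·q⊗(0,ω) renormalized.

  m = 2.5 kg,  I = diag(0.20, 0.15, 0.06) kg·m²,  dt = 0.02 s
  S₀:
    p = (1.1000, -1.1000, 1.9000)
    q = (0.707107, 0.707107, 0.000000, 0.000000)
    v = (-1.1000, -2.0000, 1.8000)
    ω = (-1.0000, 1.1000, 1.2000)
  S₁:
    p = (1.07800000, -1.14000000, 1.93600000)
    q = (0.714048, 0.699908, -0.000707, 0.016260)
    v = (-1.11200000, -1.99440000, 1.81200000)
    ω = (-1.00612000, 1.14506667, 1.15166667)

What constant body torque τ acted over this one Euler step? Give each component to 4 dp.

τ = (-0.1800, 0.1700, -0.0900)

ω₁ − ω₀ = (-0.00612000, 0.04506667, -0.04833333)
precession coupling = (-0.1188, -0.1680, 0.0550)
applied torque τ = (-0.1800, 0.1700, -0.0900)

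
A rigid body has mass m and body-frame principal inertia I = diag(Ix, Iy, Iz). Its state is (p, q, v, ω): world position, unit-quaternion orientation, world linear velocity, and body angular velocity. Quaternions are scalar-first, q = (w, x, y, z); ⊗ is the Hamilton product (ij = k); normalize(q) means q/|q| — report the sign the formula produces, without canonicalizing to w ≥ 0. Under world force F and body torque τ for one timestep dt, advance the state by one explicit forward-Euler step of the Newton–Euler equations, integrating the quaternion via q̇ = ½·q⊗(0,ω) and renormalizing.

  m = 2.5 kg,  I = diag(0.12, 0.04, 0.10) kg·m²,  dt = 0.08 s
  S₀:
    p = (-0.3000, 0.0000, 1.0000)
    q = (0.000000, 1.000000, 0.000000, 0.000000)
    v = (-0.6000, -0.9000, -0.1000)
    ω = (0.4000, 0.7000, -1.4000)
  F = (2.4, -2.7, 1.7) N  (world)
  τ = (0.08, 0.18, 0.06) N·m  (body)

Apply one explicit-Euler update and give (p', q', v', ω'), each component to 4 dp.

p' = (-0.3480, -0.0720, 0.9920)
q' = (-0.0160, 0.9979, 0.0559, 0.0279)
v' = (-0.5232, -0.9864, -0.0456)
ω' = (0.4925, 1.0824, -1.3341)

a = F/m = (0.9600, -1.0800, 0.6800)
p' = p + v·dt = (-0.3480, -0.0720, 0.9920)
new velocity v' = (-0.5232, -0.9864, -0.0456)
ω×(Iω) gyroscopic = (-0.0588, -0.0112, -0.0224)
(τ − ω×Iω)/I = (1.1567, 4.7800, 0.8240)
ω' = ω + α·dt = (0.4925, 1.0824, -1.3341)
q⊗(0,ω) = (-0.4000000, 0.0000000, 1.4000000, 0.7000000)
q' = normalize(q + ½dt·q⊗(0,ω)) = (-0.0160, 0.9979, 0.0559, 0.0279)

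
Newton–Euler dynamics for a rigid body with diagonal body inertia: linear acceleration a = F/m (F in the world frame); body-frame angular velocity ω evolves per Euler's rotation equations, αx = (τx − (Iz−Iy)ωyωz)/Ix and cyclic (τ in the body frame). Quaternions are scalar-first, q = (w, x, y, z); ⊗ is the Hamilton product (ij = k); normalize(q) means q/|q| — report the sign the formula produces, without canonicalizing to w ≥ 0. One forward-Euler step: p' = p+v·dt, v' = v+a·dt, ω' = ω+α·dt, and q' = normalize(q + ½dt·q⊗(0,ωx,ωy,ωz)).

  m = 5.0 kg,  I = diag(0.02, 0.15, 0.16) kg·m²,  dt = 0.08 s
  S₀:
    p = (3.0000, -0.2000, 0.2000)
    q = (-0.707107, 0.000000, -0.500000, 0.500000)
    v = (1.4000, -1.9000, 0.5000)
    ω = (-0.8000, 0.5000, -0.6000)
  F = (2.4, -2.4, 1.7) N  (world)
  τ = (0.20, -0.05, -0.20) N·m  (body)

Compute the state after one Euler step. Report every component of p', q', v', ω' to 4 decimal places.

new position p' = (3.1120, -0.3520, 0.2400)
v + (F/m)dt = (1.4384, -1.9384, 0.5272)
ω×(Iω) gyroscopic = (-0.0030, -0.0672, -0.0520)
(τ − ω×Iω)/I = (10.1500, 0.1147, -0.9250)
ω + α·dt = (0.0120, 0.5092, -0.6740)
q⊗(0,ω) = (0.5500000, 0.6156856, -0.7535535, 0.0242642)
q + ½dt·q⊗(0,ω), renormalized = (-0.6844, 0.0246, -0.5296, 0.5005)

p' = (3.1120, -0.3520, 0.2400)
q' = (-0.6844, 0.0246, -0.5296, 0.5005)
v' = (1.4384, -1.9384, 0.5272)
ω' = (0.0120, 0.5092, -0.6740)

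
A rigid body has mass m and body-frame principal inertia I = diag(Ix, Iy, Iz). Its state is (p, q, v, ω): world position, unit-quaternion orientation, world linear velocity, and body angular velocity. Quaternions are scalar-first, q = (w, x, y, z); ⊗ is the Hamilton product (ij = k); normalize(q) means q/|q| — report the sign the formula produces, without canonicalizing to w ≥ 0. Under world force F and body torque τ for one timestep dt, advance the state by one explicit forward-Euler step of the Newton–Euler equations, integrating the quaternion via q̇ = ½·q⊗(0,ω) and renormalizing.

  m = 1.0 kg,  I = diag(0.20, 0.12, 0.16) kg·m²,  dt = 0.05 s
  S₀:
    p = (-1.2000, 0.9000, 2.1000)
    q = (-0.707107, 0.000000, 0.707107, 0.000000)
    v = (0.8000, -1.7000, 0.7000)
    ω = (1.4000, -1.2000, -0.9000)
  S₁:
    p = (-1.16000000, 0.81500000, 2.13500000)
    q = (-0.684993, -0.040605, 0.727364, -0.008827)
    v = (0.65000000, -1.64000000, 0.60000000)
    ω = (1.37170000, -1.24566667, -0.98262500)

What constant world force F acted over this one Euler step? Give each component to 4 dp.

Δv = v₁−v₀ = (-0.15000000, 0.06000000, -0.10000000)
applied force F = (-3.0000, 1.2000, -2.0000)

F = (-3.0000, 1.2000, -2.0000)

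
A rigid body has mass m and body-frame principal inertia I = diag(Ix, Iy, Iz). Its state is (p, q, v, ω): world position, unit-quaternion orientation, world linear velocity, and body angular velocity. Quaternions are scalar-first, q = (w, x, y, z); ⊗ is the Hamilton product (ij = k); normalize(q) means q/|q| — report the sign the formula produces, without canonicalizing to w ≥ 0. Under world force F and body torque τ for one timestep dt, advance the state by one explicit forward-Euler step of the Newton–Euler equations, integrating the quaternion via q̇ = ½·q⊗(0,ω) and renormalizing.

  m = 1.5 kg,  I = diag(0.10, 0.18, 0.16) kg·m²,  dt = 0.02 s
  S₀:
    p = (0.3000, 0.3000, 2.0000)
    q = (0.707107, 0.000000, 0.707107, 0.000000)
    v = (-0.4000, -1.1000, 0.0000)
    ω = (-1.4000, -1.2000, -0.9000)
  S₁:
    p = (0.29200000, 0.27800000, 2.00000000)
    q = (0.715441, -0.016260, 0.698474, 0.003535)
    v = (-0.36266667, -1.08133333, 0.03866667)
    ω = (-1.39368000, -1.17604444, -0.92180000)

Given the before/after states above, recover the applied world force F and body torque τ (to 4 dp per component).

ω₁ − ω₀ = (0.00632000, 0.02395556, -0.02180000)
gyro term ω₀×Iω₀ = (-0.0216, -0.0756, 0.1344)
applied torque τ = (0.0100, 0.1400, -0.0400)
v₁ − v₀ = (0.03733333, 0.01866667, 0.03866667)
F = m·Δv/dt = (2.8000, 1.4000, 2.9000)

F = (2.8000, 1.4000, 2.9000)
τ = (0.0100, 0.1400, -0.0400)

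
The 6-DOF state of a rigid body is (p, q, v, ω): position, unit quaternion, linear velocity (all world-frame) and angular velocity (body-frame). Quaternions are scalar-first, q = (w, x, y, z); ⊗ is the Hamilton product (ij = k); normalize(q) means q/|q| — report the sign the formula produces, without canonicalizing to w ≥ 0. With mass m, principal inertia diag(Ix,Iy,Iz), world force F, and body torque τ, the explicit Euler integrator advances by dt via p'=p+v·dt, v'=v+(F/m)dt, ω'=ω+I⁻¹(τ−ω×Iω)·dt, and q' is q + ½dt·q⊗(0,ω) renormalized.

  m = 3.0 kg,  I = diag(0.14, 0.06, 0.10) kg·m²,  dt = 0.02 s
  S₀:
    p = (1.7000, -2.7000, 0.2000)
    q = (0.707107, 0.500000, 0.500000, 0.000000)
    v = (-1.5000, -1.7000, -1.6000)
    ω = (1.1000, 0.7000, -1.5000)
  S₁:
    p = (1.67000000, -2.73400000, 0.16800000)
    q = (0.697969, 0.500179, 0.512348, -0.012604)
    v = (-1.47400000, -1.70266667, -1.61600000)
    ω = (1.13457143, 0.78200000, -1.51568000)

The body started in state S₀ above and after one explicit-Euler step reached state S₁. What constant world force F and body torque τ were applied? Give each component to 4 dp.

Δv = v₁−v₀ = (0.02600000, -0.00266667, -0.01600000)
m·(v₁−v₀)/dt = (3.9000, -0.4000, -2.4000)
rate change Δω = (0.03457143, 0.08200000, -0.01568000)
applied torque τ = (0.2000, 0.1800, -0.1400)

F = (3.9000, -0.4000, -2.4000)
τ = (0.2000, 0.1800, -0.1400)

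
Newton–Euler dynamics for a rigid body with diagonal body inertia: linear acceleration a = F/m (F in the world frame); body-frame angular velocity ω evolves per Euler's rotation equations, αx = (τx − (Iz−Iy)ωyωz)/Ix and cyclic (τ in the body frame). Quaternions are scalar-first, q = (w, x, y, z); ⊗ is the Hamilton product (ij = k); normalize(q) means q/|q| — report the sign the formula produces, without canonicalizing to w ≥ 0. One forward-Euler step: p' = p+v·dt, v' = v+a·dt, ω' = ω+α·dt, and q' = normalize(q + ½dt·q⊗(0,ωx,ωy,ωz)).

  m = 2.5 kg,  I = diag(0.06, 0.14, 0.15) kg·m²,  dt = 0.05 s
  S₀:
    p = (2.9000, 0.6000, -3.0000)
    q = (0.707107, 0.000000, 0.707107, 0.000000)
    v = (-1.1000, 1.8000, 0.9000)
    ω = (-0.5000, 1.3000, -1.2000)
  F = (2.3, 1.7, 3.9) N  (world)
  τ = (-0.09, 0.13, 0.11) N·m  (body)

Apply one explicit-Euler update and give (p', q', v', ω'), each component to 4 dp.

p + v·dt = (2.8450, 0.6900, -2.9550)
v' = v + a·dt = (-1.0540, 1.8340, 0.9780)
precession coupling ω×(Iω) = (-0.0156, -0.0540, -0.0520)
angular accel α = (-1.2400, 1.3143, 1.0800)
ω' = ω + α·dt = (-0.5620, 1.3657, -1.1460)
q⊗(0,ω) = (-0.9192391, -1.2020819, 0.9192391, -0.4949749)
updated quaternion q' = (0.6834, -0.0300, 0.7293, -0.0124)

p' = (2.8450, 0.6900, -2.9550)
q' = (0.6834, -0.0300, 0.7293, -0.0124)
v' = (-1.0540, 1.8340, 0.9780)
ω' = (-0.5620, 1.3657, -1.1460)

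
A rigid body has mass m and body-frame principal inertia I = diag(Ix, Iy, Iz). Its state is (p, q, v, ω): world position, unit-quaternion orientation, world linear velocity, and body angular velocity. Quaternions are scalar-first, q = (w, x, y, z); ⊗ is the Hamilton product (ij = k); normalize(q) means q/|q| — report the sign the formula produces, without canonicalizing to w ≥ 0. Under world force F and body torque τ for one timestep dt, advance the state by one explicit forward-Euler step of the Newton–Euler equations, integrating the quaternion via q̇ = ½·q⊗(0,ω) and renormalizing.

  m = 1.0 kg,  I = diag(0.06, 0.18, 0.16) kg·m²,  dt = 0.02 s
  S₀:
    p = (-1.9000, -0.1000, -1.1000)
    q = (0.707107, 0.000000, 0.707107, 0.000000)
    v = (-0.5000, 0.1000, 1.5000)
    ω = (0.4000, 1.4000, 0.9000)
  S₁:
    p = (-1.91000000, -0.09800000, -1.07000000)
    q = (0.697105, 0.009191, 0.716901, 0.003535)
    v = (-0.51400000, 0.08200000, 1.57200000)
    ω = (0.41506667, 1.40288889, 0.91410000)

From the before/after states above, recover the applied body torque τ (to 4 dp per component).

τ = (0.0200, -0.0100, 0.1800)

rate change Δω = (0.01506667, 0.00288889, 0.01410000)
τ = I·(Δω/dt) + ω₀×(Iω₀) = (0.0200, -0.0100, 0.1800)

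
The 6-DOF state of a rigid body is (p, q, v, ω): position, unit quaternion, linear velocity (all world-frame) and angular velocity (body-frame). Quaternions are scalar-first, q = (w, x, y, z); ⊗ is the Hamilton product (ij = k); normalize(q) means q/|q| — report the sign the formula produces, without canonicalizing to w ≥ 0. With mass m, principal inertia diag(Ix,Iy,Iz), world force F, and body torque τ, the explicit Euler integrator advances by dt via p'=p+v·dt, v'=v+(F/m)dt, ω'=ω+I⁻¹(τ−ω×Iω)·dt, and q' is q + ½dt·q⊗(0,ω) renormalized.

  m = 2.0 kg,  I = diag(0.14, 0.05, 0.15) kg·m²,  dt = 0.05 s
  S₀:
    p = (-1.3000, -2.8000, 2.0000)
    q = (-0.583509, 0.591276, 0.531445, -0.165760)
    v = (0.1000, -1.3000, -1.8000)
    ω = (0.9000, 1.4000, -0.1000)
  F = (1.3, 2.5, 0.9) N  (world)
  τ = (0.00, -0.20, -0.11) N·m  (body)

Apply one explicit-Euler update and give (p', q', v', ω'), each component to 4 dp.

p' = (-1.2950, -2.8650, 1.9100)
q' = (-0.6153, 0.5821, 0.5083, -0.1554)
v' = (0.1325, -1.2375, -1.7775)
ω' = (0.9050, 1.1991, -0.0989)

(τ − ω×Iω)/I = (0.1000, -4.0180, 0.0227)
ω' = ω + α·dt = (0.9050, 1.1991, -0.0989)
q⊗(0,ω) = (-1.2927474, -0.3462386, -0.9069690, 0.4078368)
updated quaternion q' = (-0.6153, 0.5821, 0.5083, -0.1554)
p' = p + v·dt = (-1.2950, -2.8650, 1.9100)
v + (F/m)dt = (0.1325, -1.2375, -1.7775)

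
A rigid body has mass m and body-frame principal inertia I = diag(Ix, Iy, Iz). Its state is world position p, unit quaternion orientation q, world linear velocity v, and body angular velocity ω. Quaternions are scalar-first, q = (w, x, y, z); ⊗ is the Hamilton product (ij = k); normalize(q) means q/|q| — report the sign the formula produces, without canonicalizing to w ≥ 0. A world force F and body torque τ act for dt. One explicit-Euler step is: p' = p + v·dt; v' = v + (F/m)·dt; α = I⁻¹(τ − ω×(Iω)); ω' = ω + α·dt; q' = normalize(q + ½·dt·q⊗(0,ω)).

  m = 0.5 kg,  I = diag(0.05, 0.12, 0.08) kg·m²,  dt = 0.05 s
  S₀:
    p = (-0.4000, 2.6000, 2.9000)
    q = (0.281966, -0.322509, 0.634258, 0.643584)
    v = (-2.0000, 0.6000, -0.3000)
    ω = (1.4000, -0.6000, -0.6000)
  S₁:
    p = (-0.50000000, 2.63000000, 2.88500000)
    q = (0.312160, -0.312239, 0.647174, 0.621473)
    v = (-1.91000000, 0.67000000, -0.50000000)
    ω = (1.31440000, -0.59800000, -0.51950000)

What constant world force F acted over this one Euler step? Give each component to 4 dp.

v₁ − v₀ = (0.09000000, 0.07000000, -0.20000000)
m·(v₁−v₀)/dt = (0.9000, 0.7000, -2.0000)

F = (0.9000, 0.7000, -2.0000)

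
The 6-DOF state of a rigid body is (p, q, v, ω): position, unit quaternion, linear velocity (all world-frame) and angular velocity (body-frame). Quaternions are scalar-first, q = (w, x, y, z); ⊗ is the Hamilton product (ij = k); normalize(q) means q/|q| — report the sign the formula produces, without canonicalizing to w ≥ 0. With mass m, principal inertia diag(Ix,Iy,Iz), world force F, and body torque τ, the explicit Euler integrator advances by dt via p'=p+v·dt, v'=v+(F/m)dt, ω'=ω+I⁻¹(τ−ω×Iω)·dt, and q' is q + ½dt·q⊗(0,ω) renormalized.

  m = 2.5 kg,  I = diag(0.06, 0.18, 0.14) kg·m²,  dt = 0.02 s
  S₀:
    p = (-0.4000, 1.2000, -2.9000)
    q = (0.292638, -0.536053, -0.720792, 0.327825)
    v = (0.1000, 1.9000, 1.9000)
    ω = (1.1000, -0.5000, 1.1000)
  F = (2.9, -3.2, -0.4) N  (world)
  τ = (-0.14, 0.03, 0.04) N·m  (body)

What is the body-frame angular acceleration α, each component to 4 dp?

gyro term ω×Iω = (0.0220, -0.0968, -0.0660)
angular accel α = (-2.7000, 0.7044, 0.7571)

α = (-2.7000, 0.7044, 0.7571)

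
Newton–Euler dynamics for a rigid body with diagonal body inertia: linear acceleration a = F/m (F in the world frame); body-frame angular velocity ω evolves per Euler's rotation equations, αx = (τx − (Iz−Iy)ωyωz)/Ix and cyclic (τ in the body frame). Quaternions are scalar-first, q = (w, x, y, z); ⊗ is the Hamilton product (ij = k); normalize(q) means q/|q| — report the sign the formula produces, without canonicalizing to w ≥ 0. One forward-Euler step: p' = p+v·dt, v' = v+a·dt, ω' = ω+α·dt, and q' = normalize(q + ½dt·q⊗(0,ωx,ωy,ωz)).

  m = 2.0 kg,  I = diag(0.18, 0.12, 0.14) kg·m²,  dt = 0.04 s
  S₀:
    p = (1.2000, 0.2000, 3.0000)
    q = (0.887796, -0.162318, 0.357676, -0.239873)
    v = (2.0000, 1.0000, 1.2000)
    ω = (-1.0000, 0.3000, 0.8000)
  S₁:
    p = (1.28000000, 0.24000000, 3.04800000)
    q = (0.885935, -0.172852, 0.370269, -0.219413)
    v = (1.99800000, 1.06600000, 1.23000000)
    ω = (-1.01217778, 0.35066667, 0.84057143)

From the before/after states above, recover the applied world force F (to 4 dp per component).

velocity change Δv = (-0.00200000, 0.06600000, 0.03000000)
F = m·Δv/dt = (-0.1000, 3.3000, 1.5000)

F = (-0.1000, 3.3000, 1.5000)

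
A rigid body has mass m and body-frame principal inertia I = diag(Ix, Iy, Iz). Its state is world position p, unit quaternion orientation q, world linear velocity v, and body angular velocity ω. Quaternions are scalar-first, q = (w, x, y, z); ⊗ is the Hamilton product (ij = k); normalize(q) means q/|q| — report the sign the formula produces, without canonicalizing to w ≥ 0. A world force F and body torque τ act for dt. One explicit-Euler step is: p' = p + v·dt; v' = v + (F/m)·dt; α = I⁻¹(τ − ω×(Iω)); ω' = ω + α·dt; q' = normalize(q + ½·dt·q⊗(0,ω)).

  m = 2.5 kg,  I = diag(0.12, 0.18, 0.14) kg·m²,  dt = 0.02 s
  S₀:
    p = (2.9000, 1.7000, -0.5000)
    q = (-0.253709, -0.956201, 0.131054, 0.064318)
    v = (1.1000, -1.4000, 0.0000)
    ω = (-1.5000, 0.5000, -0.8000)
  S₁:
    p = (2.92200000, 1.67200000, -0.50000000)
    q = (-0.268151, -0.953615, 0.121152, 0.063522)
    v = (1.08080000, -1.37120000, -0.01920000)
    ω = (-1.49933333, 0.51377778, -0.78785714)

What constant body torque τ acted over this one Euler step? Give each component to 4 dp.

rate change Δω = (0.00066667, 0.01377778, 0.01214286)
ω₀×(Iω₀) = (0.0160, -0.0240, -0.0450)
τ = I·(Δω/dt) + ω₀×(Iω₀) = (0.0200, 0.1000, 0.0400)

τ = (0.0200, 0.1000, 0.0400)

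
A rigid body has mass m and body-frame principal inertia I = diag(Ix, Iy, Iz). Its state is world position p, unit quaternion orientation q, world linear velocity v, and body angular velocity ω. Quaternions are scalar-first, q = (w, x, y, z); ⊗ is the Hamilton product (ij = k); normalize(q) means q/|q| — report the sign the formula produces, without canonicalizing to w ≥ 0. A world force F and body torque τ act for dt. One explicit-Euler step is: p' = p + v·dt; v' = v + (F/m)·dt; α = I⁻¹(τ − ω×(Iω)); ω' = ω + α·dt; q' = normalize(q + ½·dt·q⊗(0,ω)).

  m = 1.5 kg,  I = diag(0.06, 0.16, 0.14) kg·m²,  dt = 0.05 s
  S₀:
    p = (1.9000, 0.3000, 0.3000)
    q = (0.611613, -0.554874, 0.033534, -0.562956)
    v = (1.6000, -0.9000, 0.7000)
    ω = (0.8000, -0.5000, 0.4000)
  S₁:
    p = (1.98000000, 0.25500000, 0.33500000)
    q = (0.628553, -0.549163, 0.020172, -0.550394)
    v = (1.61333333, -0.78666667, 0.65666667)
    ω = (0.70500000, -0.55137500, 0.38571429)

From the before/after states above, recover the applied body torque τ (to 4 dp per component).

τ = (-0.1100, -0.1900, -0.0800)

Δω = ω₁−ω₀ = (-0.09500000, -0.05137500, -0.01428571)
τ = I·(Δω/dt) + ω₀×(Iω₀) = (-0.1100, -0.1900, -0.0800)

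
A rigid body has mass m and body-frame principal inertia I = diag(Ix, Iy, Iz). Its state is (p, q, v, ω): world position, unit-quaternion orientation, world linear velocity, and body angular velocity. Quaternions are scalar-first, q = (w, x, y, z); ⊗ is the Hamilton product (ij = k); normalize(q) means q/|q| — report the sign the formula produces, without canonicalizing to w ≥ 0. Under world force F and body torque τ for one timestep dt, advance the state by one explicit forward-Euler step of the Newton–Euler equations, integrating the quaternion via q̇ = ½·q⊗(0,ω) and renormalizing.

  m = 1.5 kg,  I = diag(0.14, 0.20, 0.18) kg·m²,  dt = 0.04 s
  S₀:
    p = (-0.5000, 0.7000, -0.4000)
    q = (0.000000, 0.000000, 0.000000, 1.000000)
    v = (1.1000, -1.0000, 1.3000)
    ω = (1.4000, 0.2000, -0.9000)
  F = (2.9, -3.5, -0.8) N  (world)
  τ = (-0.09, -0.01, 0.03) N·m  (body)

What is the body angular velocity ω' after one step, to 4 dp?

ω' = (1.3733, 0.1879, -0.8971)

(τ − ω×Iω)/I = (-0.6686, -0.3020, 0.0733)
ω + α·dt = (1.3733, 0.1879, -0.8971)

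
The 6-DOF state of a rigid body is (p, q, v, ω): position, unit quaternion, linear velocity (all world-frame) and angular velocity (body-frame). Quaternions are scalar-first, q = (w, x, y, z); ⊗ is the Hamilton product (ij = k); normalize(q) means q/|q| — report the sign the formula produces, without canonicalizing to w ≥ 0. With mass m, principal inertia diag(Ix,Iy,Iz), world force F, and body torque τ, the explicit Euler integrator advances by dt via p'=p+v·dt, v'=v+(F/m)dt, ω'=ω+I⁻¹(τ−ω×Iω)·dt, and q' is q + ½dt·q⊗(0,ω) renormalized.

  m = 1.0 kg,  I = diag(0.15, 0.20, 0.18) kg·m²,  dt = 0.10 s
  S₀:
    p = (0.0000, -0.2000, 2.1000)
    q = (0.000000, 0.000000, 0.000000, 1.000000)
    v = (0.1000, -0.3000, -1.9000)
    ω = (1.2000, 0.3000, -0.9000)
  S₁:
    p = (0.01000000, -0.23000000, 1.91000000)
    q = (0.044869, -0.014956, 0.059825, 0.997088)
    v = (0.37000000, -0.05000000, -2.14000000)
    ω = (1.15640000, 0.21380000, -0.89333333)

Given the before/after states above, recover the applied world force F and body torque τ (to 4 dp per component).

ω₁ − ω₀ = (-0.04360000, -0.08620000, 0.00666667)
applied torque τ = (-0.0600, -0.1400, 0.0300)
velocity change Δv = (0.27000000, 0.25000000, -0.24000000)
F = m·Δv/dt = (2.7000, 2.5000, -2.4000)

F = (2.7000, 2.5000, -2.4000)
τ = (-0.0600, -0.1400, 0.0300)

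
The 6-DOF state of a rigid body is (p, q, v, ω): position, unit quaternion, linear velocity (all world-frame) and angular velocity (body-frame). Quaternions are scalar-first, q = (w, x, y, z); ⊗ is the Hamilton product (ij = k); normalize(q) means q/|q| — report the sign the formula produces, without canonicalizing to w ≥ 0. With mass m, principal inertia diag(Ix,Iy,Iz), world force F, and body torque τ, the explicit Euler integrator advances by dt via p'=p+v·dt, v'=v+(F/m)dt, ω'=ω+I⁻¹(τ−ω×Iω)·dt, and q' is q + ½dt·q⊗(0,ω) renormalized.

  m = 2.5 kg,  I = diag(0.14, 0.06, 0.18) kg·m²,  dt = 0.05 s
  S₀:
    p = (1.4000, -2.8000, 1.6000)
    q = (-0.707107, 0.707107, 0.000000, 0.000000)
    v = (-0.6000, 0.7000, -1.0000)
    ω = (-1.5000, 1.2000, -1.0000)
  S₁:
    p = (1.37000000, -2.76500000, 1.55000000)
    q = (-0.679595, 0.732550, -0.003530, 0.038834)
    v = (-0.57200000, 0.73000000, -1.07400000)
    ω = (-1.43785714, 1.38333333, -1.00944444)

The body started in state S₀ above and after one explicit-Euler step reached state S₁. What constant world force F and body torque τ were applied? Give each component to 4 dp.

rate change Δω = (0.06214286, 0.18333333, -0.00944444)
τ = I·(Δω/dt) + ω₀×(Iω₀) = (0.0300, 0.1600, 0.1100)
Δv = v₁−v₀ = (0.02800000, 0.03000000, -0.07400000)
applied force F = (1.4000, 1.5000, -3.7000)

F = (1.4000, 1.5000, -3.7000)
τ = (0.0300, 0.1600, 0.1100)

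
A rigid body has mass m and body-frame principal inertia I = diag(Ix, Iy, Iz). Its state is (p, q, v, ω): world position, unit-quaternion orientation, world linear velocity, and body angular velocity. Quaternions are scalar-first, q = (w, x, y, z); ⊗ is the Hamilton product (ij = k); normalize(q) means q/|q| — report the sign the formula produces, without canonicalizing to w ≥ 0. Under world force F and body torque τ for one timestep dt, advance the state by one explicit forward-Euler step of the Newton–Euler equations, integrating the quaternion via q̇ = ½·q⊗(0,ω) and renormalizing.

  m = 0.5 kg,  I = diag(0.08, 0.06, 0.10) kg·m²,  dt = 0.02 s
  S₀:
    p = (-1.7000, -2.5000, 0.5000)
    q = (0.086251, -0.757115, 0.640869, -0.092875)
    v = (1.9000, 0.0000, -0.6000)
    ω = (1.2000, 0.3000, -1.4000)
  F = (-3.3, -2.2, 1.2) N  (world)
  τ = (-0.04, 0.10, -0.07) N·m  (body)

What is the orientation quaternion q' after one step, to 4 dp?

q' = (0.0921, -0.7646, 0.6293, -0.1040)

Hamilton product q⊗(0,ω) = (0.5862523, -0.7658529, -1.1455357, -1.1169287)
q + ½dt·q⊗(0,ω), renormalized = (0.0921, -0.7646, 0.6293, -0.1040)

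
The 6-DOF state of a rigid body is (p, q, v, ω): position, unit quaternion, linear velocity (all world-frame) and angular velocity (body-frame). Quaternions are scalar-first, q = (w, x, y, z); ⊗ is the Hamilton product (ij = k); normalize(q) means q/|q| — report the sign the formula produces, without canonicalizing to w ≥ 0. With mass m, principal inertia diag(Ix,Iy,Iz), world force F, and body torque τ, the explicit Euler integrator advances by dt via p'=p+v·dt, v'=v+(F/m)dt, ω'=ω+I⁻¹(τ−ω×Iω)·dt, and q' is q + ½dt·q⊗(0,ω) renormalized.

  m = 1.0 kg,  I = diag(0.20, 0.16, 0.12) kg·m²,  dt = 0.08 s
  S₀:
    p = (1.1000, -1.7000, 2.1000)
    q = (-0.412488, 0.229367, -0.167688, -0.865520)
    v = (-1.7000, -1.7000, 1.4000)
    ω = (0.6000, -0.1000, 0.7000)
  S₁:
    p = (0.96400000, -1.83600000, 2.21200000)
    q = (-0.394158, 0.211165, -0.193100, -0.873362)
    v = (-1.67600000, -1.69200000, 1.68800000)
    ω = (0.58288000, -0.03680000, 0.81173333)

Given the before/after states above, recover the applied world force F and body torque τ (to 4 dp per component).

rate change Δω = (-0.01712000, 0.06320000, 0.11173333)
ω₀×(Iω₀) = (0.0028, 0.0336, 0.0024)
I·α + gyro = (-0.0400, 0.1600, 0.1700)
v₁ − v₀ = (0.02400000, 0.00800000, 0.28800000)
m·(v₁−v₀)/dt = (0.3000, 0.1000, 3.6000)

F = (0.3000, 0.1000, 3.6000)
τ = (-0.0400, 0.1600, 0.1700)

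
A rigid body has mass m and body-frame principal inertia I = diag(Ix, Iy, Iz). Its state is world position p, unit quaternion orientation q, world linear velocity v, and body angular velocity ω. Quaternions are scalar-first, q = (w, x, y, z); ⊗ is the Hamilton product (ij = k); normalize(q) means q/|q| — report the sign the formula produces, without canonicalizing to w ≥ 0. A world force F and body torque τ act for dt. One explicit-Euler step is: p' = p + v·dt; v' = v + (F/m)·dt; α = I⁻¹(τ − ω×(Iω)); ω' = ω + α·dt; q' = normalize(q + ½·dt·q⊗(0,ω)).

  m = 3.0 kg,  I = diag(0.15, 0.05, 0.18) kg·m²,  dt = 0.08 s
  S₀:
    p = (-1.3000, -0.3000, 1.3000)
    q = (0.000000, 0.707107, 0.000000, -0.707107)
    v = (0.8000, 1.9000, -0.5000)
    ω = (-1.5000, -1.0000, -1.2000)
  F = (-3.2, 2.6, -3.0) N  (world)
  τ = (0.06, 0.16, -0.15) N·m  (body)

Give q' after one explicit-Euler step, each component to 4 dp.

q' = (0.0085, 0.6763, 0.0761, -0.7326)

Hamilton product q⊗(0,ω) = (0.2121321, -0.7071070, 1.9091889, -0.7071070)
q + ½dt·q⊗(0,ω), renormalized = (0.0085, 0.6763, 0.0761, -0.7326)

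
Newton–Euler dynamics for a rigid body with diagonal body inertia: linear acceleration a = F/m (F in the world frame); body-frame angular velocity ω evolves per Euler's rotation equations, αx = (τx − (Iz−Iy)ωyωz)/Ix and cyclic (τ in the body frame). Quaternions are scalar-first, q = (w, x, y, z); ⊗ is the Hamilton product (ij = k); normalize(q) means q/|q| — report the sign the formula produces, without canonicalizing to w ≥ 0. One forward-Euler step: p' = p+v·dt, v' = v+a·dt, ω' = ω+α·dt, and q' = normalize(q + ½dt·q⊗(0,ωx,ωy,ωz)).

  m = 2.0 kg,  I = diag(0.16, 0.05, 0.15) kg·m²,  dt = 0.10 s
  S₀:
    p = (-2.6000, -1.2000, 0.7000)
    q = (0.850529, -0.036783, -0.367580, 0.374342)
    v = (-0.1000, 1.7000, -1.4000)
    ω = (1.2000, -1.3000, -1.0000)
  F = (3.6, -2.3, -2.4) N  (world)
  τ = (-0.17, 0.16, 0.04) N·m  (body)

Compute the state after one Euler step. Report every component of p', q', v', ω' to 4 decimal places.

p' = (-2.6100, -1.0300, 0.5600)
q' = (0.8432, 0.0567, -0.4002, 0.3544)
v' = (0.0800, 1.5850, -1.5200)
ω' = (1.0125, -0.9560, -1.0877)

α = I⁻¹(τ − ω×Iω) = (-1.8750, 3.4400, -0.8773)
ω' = ω + α·dt = (1.0125, -0.9560, -1.0877)
Hamilton product q⊗(0,ω) = (-0.0593724, 1.8748594, -0.6932603, -0.3616151)
q' = normalize(q + ½dt·q⊗(0,ω)) = (0.8432, 0.0567, -0.4002, 0.3544)
linear accel F/m = (1.8000, -1.1500, -1.2000)
p' = p + v·dt = (-2.6100, -1.0300, 0.5600)
new velocity v' = (0.0800, 1.5850, -1.5200)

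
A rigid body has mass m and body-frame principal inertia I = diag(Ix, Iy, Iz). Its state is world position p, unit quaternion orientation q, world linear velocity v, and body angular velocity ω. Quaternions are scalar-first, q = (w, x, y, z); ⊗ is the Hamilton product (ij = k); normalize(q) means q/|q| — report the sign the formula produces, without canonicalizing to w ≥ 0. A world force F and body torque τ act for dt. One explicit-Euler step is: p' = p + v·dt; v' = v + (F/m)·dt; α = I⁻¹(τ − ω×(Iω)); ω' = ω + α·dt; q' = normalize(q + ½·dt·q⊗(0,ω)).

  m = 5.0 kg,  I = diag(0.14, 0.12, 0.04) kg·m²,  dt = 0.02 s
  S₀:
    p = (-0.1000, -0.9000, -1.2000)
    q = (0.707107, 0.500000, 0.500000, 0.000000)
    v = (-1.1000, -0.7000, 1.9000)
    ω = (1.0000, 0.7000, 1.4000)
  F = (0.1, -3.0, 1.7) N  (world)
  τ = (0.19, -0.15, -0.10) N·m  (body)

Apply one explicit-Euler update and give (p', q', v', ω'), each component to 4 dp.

a = (0.0200, -0.6000, 0.3400)
new position p' = (-0.1220, -0.9140, -1.1620)
v + (F/m)dt = (-1.0996, -0.7120, 1.9068)
α = I⁻¹(τ − ω×Iω) = (1.9171, -2.4167, -2.1500)
ω + α·dt = (1.0383, 0.6517, 1.3570)
q⊗(0,ω) = (-0.8500000, 1.4071070, -0.2050251, 0.8399498)
q' = normalize(q + ½dt·q⊗(0,ω)) = (0.6985, 0.5140, 0.4979, 0.0084)

p' = (-0.1220, -0.9140, -1.1620)
q' = (0.6985, 0.5140, 0.4979, 0.0084)
v' = (-1.0996, -0.7120, 1.9068)
ω' = (1.0383, 0.6517, 1.3570)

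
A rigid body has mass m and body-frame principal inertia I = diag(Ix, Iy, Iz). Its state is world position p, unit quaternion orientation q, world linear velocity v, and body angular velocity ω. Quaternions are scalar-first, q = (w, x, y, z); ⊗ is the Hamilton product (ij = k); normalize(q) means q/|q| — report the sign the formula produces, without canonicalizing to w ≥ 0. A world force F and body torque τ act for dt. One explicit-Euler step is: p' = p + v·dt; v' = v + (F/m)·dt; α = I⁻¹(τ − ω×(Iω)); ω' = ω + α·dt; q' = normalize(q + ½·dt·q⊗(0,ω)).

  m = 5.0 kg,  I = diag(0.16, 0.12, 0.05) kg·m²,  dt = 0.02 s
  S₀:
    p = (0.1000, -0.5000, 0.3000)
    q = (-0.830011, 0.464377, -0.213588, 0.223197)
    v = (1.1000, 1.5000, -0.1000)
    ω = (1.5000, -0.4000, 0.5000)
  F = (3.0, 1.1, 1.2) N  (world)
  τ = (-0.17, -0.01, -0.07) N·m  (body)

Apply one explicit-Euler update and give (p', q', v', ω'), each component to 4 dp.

p' = p + v·dt = (0.1220, -0.4700, 0.2980)
v' = v + a·dt = (1.1120, 1.5044, -0.0952)
precession coupling ω×(Iω) = (0.0140, 0.0825, 0.0240)
(τ − ω×Iω)/I = (-1.1500, -0.7708, -1.8800)
ω' = ω + α·dt = (1.4770, -0.4154, 0.4624)
Hamilton product q⊗(0,ω) = (-0.8935992, -1.2625317, 0.4346114, -0.2803743)
q + ½dt·q⊗(0,ω), renormalized = (-0.8388, 0.4517, -0.2092, 0.2204)

p' = (0.1220, -0.4700, 0.2980)
q' = (-0.8388, 0.4517, -0.2092, 0.2204)
v' = (1.1120, 1.5044, -0.0952)
ω' = (1.4770, -0.4154, 0.4624)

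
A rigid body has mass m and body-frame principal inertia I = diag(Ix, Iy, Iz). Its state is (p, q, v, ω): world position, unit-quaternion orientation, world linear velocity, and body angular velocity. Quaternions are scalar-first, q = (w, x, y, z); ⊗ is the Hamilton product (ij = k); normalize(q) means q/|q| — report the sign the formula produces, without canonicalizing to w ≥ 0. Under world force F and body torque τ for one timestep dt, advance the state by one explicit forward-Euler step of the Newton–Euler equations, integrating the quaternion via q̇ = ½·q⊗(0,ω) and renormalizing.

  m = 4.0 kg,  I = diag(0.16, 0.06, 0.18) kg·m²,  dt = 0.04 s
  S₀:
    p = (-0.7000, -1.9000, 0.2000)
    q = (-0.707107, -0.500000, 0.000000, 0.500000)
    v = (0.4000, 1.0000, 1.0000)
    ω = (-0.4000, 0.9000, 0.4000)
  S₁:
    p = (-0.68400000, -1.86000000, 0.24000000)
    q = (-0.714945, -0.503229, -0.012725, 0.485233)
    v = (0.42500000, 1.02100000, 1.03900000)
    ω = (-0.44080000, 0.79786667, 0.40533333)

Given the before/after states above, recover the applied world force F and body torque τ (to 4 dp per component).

v₁ − v₀ = (0.02500000, 0.02100000, 0.03900000)
F = m·Δv/dt = (2.5000, 2.1000, 3.9000)
ω₁ − ω₀ = (-0.04080000, -0.10213333, 0.00533333)
τ = I·(Δω/dt) + ω₀×(Iω₀) = (-0.1200, -0.1500, 0.0600)

F = (2.5000, 2.1000, 3.9000)
τ = (-0.1200, -0.1500, 0.0600)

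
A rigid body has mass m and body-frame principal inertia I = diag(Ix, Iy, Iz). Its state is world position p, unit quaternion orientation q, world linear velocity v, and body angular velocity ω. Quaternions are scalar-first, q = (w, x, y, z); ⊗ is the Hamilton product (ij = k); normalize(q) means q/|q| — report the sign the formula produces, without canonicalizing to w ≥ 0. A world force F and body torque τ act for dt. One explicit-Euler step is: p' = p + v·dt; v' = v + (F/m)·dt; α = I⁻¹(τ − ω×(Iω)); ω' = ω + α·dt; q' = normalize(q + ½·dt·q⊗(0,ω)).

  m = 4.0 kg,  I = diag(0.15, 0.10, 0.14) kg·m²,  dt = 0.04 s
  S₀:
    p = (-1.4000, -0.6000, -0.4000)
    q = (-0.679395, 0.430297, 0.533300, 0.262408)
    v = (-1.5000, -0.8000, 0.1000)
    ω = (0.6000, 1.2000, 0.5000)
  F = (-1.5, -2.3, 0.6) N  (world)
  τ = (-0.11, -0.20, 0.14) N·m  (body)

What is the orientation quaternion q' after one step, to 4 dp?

q' = (-0.6997, 0.4210, 0.5156, 0.2594)

Hamilton product q⊗(0,ω) = (-1.0293422, -0.4558766, -0.8729777, -0.1433211)
q' = normalize(q + ½dt·q⊗(0,ω)) = (-0.6997, 0.4210, 0.5156, 0.2594)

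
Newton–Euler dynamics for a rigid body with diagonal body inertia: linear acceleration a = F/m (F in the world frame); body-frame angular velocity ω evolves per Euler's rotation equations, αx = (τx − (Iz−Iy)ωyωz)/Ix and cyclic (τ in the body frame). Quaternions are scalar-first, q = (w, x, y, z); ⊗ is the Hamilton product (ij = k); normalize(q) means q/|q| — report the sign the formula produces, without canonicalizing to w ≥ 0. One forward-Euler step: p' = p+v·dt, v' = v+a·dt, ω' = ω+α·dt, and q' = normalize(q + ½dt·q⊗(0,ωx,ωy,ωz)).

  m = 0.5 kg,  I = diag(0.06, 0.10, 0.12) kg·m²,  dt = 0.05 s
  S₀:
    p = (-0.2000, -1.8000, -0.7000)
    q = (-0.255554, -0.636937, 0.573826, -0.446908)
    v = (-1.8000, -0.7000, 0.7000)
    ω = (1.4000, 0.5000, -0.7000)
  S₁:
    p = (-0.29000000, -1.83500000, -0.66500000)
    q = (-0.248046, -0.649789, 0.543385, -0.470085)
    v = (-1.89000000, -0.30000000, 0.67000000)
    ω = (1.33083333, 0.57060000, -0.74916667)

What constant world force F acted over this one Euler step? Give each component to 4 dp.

velocity change Δv = (-0.09000000, 0.40000000, -0.03000000)
F = m·Δv/dt = (-0.9000, 4.0000, -0.3000)

F = (-0.9000, 4.0000, -0.3000)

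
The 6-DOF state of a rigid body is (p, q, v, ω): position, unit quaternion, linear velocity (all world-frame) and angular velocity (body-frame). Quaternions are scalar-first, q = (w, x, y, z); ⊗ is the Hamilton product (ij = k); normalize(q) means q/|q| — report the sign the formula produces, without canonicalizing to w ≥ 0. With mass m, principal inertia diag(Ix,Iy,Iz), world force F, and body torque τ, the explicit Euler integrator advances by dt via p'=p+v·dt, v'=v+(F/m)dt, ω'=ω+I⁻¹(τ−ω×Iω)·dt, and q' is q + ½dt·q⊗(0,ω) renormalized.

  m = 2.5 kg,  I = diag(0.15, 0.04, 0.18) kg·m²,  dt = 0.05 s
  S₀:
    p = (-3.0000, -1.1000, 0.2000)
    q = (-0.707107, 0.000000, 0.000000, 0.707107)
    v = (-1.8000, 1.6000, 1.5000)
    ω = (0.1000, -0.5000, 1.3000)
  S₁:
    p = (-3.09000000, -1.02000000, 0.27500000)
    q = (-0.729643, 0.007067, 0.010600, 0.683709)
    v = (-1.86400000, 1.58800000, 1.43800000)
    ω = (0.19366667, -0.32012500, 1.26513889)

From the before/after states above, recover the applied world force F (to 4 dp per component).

v₁ − v₀ = (-0.06400000, -0.01200000, -0.06200000)
applied force F = (-3.2000, -0.6000, -3.1000)

F = (-3.2000, -0.6000, -3.1000)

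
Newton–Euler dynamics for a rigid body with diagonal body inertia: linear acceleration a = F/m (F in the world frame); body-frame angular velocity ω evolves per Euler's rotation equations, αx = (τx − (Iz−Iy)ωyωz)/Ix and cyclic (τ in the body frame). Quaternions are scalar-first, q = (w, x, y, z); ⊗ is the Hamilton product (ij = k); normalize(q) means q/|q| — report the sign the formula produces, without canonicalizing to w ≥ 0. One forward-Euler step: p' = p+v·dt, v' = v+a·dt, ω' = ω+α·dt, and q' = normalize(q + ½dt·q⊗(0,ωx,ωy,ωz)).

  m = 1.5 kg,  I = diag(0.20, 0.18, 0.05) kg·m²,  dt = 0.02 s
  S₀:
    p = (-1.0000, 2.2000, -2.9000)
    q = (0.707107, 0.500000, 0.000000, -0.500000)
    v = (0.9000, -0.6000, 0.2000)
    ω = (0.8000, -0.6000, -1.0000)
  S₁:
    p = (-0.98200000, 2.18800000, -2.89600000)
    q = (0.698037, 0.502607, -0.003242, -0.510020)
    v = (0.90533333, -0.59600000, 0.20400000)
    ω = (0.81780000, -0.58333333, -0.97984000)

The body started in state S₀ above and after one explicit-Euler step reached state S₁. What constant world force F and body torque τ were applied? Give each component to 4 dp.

v₁ − v₀ = (0.00533333, 0.00400000, 0.00400000)
m·(v₁−v₀)/dt = (0.4000, 0.3000, 0.3000)
Δω = ω₁−ω₀ = (0.01780000, 0.01666667, 0.02016000)
applied torque τ = (0.1000, 0.0300, 0.0600)

F = (0.4000, 0.3000, 0.3000)
τ = (0.1000, 0.0300, 0.0600)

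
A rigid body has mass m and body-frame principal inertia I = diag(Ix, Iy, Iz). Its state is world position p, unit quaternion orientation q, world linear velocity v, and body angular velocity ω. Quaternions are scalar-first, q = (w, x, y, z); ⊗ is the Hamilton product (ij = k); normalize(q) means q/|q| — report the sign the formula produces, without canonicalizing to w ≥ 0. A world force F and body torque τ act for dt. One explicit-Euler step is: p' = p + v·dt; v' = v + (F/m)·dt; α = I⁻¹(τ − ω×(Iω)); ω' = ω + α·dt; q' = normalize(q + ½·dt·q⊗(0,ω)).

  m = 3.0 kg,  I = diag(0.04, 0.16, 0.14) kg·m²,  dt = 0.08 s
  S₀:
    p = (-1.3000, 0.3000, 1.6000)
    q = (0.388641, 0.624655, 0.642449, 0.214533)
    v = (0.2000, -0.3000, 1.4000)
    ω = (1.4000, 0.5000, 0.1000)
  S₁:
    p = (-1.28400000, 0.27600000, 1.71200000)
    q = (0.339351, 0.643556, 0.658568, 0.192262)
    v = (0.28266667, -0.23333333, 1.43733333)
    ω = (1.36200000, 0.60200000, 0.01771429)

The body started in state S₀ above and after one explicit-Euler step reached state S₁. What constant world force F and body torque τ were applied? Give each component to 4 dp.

Δω = ω₁−ω₀ = (-0.03800000, 0.10200000, -0.08228571)
I·α + gyro = (-0.0200, 0.1900, -0.0600)
v₁ − v₀ = (0.08266667, 0.06666667, 0.03733333)
m·(v₁−v₀)/dt = (3.1000, 2.5000, 1.4000)

F = (3.1000, 2.5000, 1.4000)
τ = (-0.0200, 0.1900, -0.0600)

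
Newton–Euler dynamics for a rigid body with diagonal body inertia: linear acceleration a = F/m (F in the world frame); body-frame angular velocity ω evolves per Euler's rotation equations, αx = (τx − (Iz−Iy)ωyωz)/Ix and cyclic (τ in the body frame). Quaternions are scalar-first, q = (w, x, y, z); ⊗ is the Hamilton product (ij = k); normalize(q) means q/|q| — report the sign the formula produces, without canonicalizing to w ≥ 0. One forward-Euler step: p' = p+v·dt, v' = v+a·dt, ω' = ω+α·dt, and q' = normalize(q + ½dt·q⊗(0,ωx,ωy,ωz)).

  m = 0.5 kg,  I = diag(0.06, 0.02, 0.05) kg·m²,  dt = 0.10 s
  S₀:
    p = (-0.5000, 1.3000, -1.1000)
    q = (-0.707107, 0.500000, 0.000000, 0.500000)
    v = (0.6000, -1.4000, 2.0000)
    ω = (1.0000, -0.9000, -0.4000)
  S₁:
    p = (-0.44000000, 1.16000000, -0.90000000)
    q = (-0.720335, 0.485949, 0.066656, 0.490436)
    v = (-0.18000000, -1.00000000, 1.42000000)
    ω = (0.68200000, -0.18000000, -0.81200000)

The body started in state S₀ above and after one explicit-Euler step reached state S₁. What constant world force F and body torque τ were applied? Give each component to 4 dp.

F = (-3.9000, 2.0000, -2.9000)
τ = (-0.1800, 0.1400, -0.1700)

rate change Δω = (-0.31800000, 0.72000000, -0.41200000)
gyro term ω₀×Iω₀ = (0.0108, -0.0040, 0.0360)
I·α + gyro = (-0.1800, 0.1400, -0.1700)
v₁ − v₀ = (-0.78000000, 0.40000000, -0.58000000)
F = m·Δv/dt = (-3.9000, 2.0000, -2.9000)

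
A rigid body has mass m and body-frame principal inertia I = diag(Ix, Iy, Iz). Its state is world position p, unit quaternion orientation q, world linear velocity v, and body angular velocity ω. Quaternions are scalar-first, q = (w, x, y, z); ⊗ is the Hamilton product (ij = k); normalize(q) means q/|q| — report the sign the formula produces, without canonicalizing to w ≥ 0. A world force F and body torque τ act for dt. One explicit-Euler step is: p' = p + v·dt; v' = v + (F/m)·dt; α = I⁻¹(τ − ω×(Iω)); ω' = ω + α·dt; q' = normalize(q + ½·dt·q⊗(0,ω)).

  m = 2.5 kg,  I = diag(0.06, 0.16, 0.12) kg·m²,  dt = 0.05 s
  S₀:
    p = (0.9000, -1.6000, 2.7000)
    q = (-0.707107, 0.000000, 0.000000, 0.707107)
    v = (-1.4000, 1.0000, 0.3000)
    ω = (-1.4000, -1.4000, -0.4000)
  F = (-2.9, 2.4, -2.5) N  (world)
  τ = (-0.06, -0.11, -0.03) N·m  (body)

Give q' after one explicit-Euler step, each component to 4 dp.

Hamilton product q⊗(0,ω) = (0.2828428, 1.9798996, 0.0000000, 0.2828428)
q + ½dt·q⊗(0,ω), renormalized = (-0.6991, 0.0494, 0.0000, 0.7133)

q' = (-0.6991, 0.0494, 0.0000, 0.7133)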